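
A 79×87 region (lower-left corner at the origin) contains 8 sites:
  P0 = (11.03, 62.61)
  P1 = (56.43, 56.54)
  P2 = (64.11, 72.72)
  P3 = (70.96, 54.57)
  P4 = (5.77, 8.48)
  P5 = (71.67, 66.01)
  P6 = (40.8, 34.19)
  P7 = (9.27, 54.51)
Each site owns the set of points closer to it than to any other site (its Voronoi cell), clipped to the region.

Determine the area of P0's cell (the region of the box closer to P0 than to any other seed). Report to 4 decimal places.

Area of P0's cell: 1035.1626

1. box [0,79]×[0,87]: [(0, 0) (79, 0) (79, 87) (0, 87)]
2. ⊥bis P0·P1 via (33.73,59.575): [(0, 0) (25.7648, 0) (37.3967, 87) (0, 87)]  |A|=2747.5266
3. ⊥bis P0·P2 via (37.57,67.665): [(0, 0) (25.7648, 0) (35.9493, 76.1741) (33.8873, 87) (0, 87)]  |A|=2728.5302
4. ⊥bis P0·P3 via (40.995,58.59): [(0, 0) (25.7648, 0) (35.9493, 76.1741) (33.8873, 87) (0, 87)]  |A|=2728.5302
5. ⊥bis P0·P4 via (8.4,35.545): [(0, 36.3613) (30.2335, 33.4234) (35.9493, 76.1741) (33.8873, 87) (0, 87)]  |A|=1748.2929
6. ⊥bis P0·P5 via (41.35,64.31): [(0, 36.3613) (30.2335, 33.4234) (35.9493, 76.1741) (33.8873, 87) (0, 87)]  |A|=1748.2929
7. ⊥bis P0·P6 via (25.915,48.4): [(0, 36.3613) (13.1979, 35.0788) (33.2653, 56.0995) (35.9493, 76.1741) (33.8873, 87) (0, 87)]  |A|=1552.6322
8. ⊥bis P0·P7 via (10.15,58.56): [(0, 60.7654) (31.2396, 53.9776) (33.2653, 56.0995) (35.9493, 76.1741) (33.8873, 87) (0, 87)]  |A|=1035.1626
9. canonical 6-gon: [(0, 60.7654) (31.2396, 53.9776) (33.2653, 56.0995) (35.9493, 76.1741) (33.8873, 87) (0, 87)]
10. shoelace: 1035.1626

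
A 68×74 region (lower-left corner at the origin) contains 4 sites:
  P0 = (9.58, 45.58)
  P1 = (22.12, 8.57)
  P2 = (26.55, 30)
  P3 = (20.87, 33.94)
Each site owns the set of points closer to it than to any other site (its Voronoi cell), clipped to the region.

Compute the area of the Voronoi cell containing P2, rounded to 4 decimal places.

Area of P2's cell: 2055.4920

1. box [0,68]×[0,74]: [(0, 0) (68, 0) (68, 74) (0, 74)]
2. ⊥bis P2·P0 via (18.065,37.79): [(0, 18.1133) (0, 0) (68, 0) (68, 74) (51.3091, 74)]  |A|=3598.2527
3. ⊥bis P2·P1 via (24.335,19.285): [(4.7859, 23.3262) (68, 10.2586) (68, 74) (51.3091, 74)]  |A|=2437.5745
4. ⊥bis P2·P3 via (23.71,31.97): [(16.0928, 20.9888) (68, 10.2586) (68, 74) (52.8646, 74)]  |A|=2055.492
5. canonical 4-gon: [(16.0928, 20.9888) (68, 10.2586) (68, 74) (52.8646, 74)]
6. shoelace: 2055.492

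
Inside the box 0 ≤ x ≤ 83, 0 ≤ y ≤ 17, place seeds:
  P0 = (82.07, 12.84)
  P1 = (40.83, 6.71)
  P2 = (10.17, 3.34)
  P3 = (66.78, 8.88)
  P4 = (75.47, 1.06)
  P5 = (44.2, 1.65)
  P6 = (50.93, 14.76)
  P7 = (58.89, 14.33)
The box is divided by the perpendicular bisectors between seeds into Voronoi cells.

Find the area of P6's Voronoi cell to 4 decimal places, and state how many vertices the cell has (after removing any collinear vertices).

1. box [0,83]×[0,17]: [(0, 0) (83, 0) (83, 17) (0, 17)]
2. ⊥bis P6·P0 via (66.5,13.8): [(0, 0) (65.6491, 0) (66.6973, 17) (0, 17)]  |A|=1124.9447
3. ⊥bis P6·P1 via (45.88,10.735): [(54.4361, 0) (65.6491, 0) (66.6973, 17) (40.8866, 17)]  |A|=314.7016
4. ⊥bis P6·P2 via (30.55,9.05): [(54.4361, 0) (65.6491, 0) (66.6973, 17) (40.8866, 17)]  |A|=314.7016
5. ⊥bis P6·P3 via (58.855,11.82): [(54.4361, 0) (54.47, 0) (60.7767, 17) (40.8866, 17)]  |A|=169.3539
6. ⊥bis P6·P4 via (63.2,7.91): [(54.4361, 0) (54.47, 0) (60.7767, 17) (40.8866, 17)]  |A|=169.3539
7. ⊥bis P6·P5 via (47.565,8.205): [(48.126, 7.917) (55.9223, 3.9148) (60.7767, 17) (40.8866, 17)]  |A|=151.053
8. ⊥bis P6·P7 via (54.91,14.545): [(48.126, 7.917) (54.3786, 4.7073) (55.0426, 17) (40.8866, 17)]  |A|=103.7856
9. canonical 4-gon: [(48.126, 7.917) (54.3786, 4.7073) (55.0426, 17) (40.8866, 17)]
10. shoelace: 103.7856

Area of P6's cell: 103.7856 (4 vertices)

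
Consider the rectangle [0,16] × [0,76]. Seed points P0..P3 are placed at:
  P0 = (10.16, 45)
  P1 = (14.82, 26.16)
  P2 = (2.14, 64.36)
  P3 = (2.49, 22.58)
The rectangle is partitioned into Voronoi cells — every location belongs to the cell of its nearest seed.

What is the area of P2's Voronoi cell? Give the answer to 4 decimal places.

Area of P2's cell: 328.8580

1. box [0,16]×[0,76]: [(0, 0) (16, 0) (16, 76) (0, 76)]
2. ⊥bis P2·P0 via (6.15,54.68): [(0, 52.1323) (16, 58.7604) (16, 76) (0, 76)]  |A|=328.858
3. ⊥bis P2·P1 via (8.48,45.26): [(0, 52.1323) (16, 58.7604) (16, 76) (0, 76)]  |A|=328.858
4. ⊥bis P2·P3 via (2.315,43.47): [(0, 52.1323) (16, 58.7604) (16, 76) (0, 76)]  |A|=328.858
5. canonical 4-gon: [(0, 52.1323) (16, 58.7604) (16, 76) (0, 76)]
6. shoelace: 328.858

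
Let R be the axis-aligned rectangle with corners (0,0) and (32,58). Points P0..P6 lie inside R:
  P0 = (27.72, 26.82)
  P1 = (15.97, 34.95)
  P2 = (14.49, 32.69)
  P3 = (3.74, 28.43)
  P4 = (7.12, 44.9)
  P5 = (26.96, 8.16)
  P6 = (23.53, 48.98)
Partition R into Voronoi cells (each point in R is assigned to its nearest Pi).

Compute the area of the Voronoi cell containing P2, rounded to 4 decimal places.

Area of P2's cell: 137.7752

1. box [0,32]×[0,58]: [(0, 0) (32, 0) (32, 58) (0, 58)]
2. ⊥bis P2·P0 via (21.105,29.755): [(0, 0) (7.903, 0) (32, 54.3105) (32, 58) (0, 58)]  |A|=1201.6411
3. ⊥bis P2·P1 via (15.23,33.82): [(0, 43.7936) (0, 0) (7.903, 0) (21.1798, 29.9237)]  |A|=582.0148
4. ⊥bis P2·P3 via (9.115,30.56): [(5.2273, 40.3704) (14.9401, 15.8604) (21.1798, 29.9237)]  |A|=144.7641
5. ⊥bis P2·P4 via (10.805,38.795): [(9.1544, 37.7987) (6.8078, 36.3823) (14.9401, 15.8604) (21.1798, 29.9237)]  |A|=138.9654
6. ⊥bis P2·P5 via (20.725,20.425): [(9.1544, 37.7987) (6.8078, 36.3823) (14.4046, 17.212) (15.8704, 17.9571) (21.1798, 29.9237)]  |A|=137.7752
7. ⊥bis P2·P6 via (19.01,40.835): [(9.1544, 37.7987) (6.8078, 36.3823) (14.4046, 17.212) (15.8704, 17.9571) (21.1798, 29.9237)]  |A|=137.7752
8. canonical 5-gon: [(9.1544, 37.7987) (6.8078, 36.3823) (14.4046, 17.212) (15.8704, 17.9571) (21.1798, 29.9237)]
9. shoelace: 137.7752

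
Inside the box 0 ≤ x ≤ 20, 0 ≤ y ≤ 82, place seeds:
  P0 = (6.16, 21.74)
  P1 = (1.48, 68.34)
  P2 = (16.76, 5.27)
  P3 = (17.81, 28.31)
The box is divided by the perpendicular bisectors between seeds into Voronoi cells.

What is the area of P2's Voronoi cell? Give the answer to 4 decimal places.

1. box [0,20]×[0,82]: [(0, 0) (20, 0) (20, 82) (0, 82)]
2. ⊥bis P2·P0 via (11.46,13.505): [(0, 6.1294) (0, 0) (20, 0) (20, 19.0013)]  |A|=251.307
3. ⊥bis P2·P1 via (9.12,36.805): [(0, 6.1294) (0, 0) (20, 0) (20, 19.0013)]  |A|=251.307
4. ⊥bis P2·P3 via (17.285,16.79): [(16.6118, 16.8207) (0, 6.1294) (0, 0) (20, 0) (20, 16.6663)]  |A|=247.3513
5. canonical 5-gon: [(16.6118, 16.8207) (0, 6.1294) (0, 0) (20, 0) (20, 16.6663)]
6. shoelace: 247.3513

Area of P2's cell: 247.3513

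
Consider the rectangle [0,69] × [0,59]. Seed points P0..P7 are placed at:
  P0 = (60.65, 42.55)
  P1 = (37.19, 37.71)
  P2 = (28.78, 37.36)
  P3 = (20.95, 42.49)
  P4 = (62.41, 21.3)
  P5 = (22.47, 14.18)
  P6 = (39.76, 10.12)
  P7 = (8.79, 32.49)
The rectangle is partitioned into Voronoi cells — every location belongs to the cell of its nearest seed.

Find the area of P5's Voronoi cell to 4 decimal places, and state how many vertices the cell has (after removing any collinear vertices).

Area of P5's cell: 667.8541 (6 vertices)

1. box [0,69]×[0,59]: [(0, 0) (69, 0) (69, 59) (0, 59)]
2. ⊥bis P5·P0 via (41.56,28.365): [(0, 0) (62.6369, 0) (18.7964, 59) (0, 59)]  |A|=2402.281
3. ⊥bis P5·P1 via (29.83,25.945): [(0, 44.6062) (0, 0) (62.6369, 0) (55.1091, 10.1308)]  |A|=1546.3838
4. ⊥bis P5·P2 via (25.625,25.77): [(33.5646, 23.6087) (0, 32.7456) (0, 0) (62.6369, 0) (55.1091, 10.1308)]  |A|=1347.3356
5. ⊥bis P5·P3 via (21.71,28.335): [(33.5646, 23.6087) (17.1097, 28.088) (0, 27.1694) (0, 0) (62.6369, 0) (55.1091, 10.1308)]  |A|=1299.6319
6. ⊥bis P5·P4 via (42.44,17.74): [(42.3765, 18.0961) (33.5646, 23.6087) (17.1097, 28.088) (0, 27.1694) (0, 0) (45.6025, 0)]  |A|=1110.9887
7. ⊥bis P5·P6 via (31.115,12.15): [(33.7748, 23.4772) (33.5646, 23.6087) (17.1097, 28.088) (0, 27.1694) (0, 0) (28.262, 0)]  |A|=838.2867
8. ⊥bis P5·P7 via (15.63,23.335): [(33.7748, 23.4772) (33.5646, 23.6087) (20.6879, 27.114) (0, 11.6573) (0, 0) (28.262, 0)]  |A|=667.8541
9. canonical 6-gon: [(33.7748, 23.4772) (33.5646, 23.6087) (20.6879, 27.114) (0, 11.6573) (0, 0) (28.262, 0)]
10. shoelace: 667.8541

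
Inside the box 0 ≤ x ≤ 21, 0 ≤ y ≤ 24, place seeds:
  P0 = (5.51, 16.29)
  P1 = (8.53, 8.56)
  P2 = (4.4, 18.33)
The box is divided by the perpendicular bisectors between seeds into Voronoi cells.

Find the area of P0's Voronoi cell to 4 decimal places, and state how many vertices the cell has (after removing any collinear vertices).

Area of P0's cell: 133.5679 (5 vertices)

1. box [0,21]×[0,24]: [(0, 0) (21, 0) (21, 24) (0, 24)]
2. ⊥bis P0·P1 via (7.02,12.425): [(0, 9.6824) (21, 17.8868) (21, 24) (0, 24)]  |A|=214.5237
3. ⊥bis P0·P2 via (4.955,17.31): [(0, 14.6139) (0, 9.6824) (21, 17.8868) (21, 24) (17.2501, 24)]  |A|=133.5679
4. canonical 5-gon: [(0, 14.6139) (0, 9.6824) (21, 17.8868) (21, 24) (17.2501, 24)]
5. shoelace: 133.5679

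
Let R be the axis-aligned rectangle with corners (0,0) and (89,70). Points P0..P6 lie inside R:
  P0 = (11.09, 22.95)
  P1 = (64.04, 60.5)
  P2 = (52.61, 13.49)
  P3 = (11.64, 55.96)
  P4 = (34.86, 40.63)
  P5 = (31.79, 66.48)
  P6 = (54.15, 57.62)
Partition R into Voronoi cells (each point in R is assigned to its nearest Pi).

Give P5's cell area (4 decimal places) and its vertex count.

1. box [0,89]×[0,70]: [(0, 0) (89, 0) (89, 70) (0, 70)]
2. ⊥bis P5·P0 via (21.44,44.715): [(0, 54.9105) (89, 12.5879) (89, 70) (0, 70)]  |A|=3226.3227
3. ⊥bis P5·P1 via (47.915,63.49): [(0, 54.9105) (42.5704, 34.6668) (49.1221, 70) (0, 70)]  |A|=1189.0059
4. ⊥bis P5·P2 via (42.2,39.985): [(0, 54.9105) (36.2789, 37.6586) (43.6632, 40.5599) (49.1221, 70) (0, 70)]  |A|=1168.833
5. ⊥bis P5·P3 via (21.715,61.22): [(33.2687, 39.09) (36.2789, 37.6586) (43.6632, 40.5599) (49.1221, 70) (17.1311, 70)]  |A|=653.0675
6. ⊥bis P5·P4 via (33.325,53.555): [(26.161, 52.7042) (46.3598, 55.103) (49.1221, 70) (17.1311, 70)]  |A|=423.793
7. ⊥bis P5·P6 via (42.97,62.05): [(26.161, 52.7042) (39.914, 54.3375) (46.1201, 70) (17.1311, 70)]  |A|=353.3292
8. canonical 4-gon: [(26.161, 52.7042) (39.914, 54.3375) (46.1201, 70) (17.1311, 70)]
9. shoelace: 353.3292

Area of P5's cell: 353.3292 (4 vertices)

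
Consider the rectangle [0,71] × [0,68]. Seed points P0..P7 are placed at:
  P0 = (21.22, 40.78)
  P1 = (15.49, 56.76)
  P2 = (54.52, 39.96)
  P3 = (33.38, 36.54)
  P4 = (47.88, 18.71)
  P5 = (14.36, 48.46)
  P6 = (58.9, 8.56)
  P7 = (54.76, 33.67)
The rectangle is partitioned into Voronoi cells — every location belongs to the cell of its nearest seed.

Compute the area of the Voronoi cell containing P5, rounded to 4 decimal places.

1. box [0,71]×[0,68]: [(0, 0) (71, 0) (71, 68) (0, 68)]
2. ⊥bis P5·P0 via (17.79,44.62): [(0, 28.7295) (43.9647, 68) (0, 68)]  |A|=863.2588
3. ⊥bis P5·P1 via (14.925,52.61): [(0, 54.642) (0, 28.7295) (25.1731, 51.2148)]  |A|=326.1487
4. ⊥bis P5·P2 via (34.44,44.21): [(0, 54.642) (0, 28.7295) (25.1731, 51.2148)]  |A|=326.1487
5. ⊥bis P5·P3 via (23.87,42.5): [(0, 54.642) (0, 28.7295) (25.1731, 51.2148)]  |A|=326.1487
6. ⊥bis P5·P4 via (31.12,33.585): [(0, 54.642) (0, 28.7295) (25.1731, 51.2148)]  |A|=326.1487
7. ⊥bis P5·P6 via (36.63,28.51): [(0, 54.642) (0, 28.7295) (25.1731, 51.2148)]  |A|=326.1487
8. ⊥bis P5·P7 via (34.56,41.065): [(0, 54.642) (0, 28.7295) (25.1731, 51.2148)]  |A|=326.1487
9. canonical 3-gon: [(0, 54.642) (0, 28.7295) (25.1731, 51.2148)]
10. shoelace: 326.1487

Area of P5's cell: 326.1487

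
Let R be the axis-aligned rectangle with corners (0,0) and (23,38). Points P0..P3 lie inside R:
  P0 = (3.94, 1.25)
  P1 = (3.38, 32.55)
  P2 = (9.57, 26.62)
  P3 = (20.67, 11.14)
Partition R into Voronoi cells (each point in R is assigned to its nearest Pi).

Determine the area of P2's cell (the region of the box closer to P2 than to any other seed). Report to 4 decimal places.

Area of P2's cell: 360.0466

1. box [0,23]×[0,38]: [(0, 0) (23, 0) (23, 38) (0, 38)]
2. ⊥bis P2·P0 via (6.755,13.935): [(0, 15.434) (23, 10.33) (23, 38) (0, 38)]  |A|=577.7138
3. ⊥bis P2·P1 via (6.475,29.585): [(0, 22.8261) (0, 15.434) (23, 10.33) (23, 38) (14.5365, 38)]  |A|=467.4258
4. ⊥bis P2·P3 via (15.12,18.88): [(0, 22.8261) (0, 15.434) (7.8766, 13.6861) (23, 24.5304) (23, 38) (14.5365, 38)]  |A|=360.0466
5. canonical 6-gon: [(0, 22.8261) (0, 15.434) (7.8766, 13.6861) (23, 24.5304) (23, 38) (14.5365, 38)]
6. shoelace: 360.0466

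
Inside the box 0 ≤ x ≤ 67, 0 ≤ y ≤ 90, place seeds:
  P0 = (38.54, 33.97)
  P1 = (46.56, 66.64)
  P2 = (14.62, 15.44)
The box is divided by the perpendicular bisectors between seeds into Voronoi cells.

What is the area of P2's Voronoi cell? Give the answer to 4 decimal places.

1. box [0,67]×[0,90]: [(0, 0) (67, 0) (67, 90) (0, 90)]
2. ⊥bis P2·P0 via (26.58,24.705): [(0, 59.0166) (0, 0) (45.7181, 0)]  |A|=1349.0633
3. ⊥bis P2·P1 via (30.59,41.04): [(0, 59.0166) (0, 0) (45.7181, 0)]  |A|=1349.0633
4. canonical 3-gon: [(0, 59.0166) (0, 0) (45.7181, 0)]
5. shoelace: 1349.0633

Area of P2's cell: 1349.0633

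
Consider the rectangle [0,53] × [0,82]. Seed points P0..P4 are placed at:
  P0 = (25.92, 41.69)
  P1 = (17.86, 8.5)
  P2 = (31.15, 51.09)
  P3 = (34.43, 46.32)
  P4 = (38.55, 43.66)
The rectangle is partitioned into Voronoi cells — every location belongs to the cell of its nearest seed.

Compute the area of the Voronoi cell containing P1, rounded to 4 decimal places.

1. box [0,53]×[0,82]: [(0, 0) (53, 0) (53, 82) (0, 82)]
2. ⊥bis P1·P0 via (21.89,25.095): [(0, 30.4109) (0, 0) (53, 0) (53, 17.5401)]  |A|=1270.7009
3. ⊥bis P1·P2 via (24.505,29.795): [(0, 30.4109) (0, 0) (53, 0) (53, 17.5401)]  |A|=1270.7009
4. ⊥bis P1·P3 via (26.145,27.41): [(43.2908, 19.8979) (0, 30.4109) (0, 0) (53, 0) (53, 15.6441)]  |A|=1261.4964
5. ⊥bis P1·P4 via (28.205,26.08): [(35.4923, 21.7918) (0, 30.4109) (0, 0) (53, 0) (53, 11.4893)]  |A|=1217.7331
6. canonical 5-gon: [(35.4923, 21.7918) (0, 30.4109) (0, 0) (53, 0) (53, 11.4893)]
7. shoelace: 1217.7331

Area of P1's cell: 1217.7331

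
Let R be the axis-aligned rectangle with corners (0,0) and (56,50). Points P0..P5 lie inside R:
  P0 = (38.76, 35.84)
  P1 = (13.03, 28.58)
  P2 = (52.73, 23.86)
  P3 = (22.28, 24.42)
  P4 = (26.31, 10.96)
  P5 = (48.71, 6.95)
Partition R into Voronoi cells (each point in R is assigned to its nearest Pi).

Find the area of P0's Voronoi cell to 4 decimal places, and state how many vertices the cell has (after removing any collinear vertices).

1. box [0,56]×[0,50]: [(0, 0) (56, 0) (56, 50) (0, 50)]
2. ⊥bis P0·P1 via (25.895,32.21): [(34.9834, 0) (56, 0) (56, 50) (20.8754, 50)]  |A|=1403.531
3. ⊥bis P0·P2 via (45.745,29.85): [(31.3103, 13.0176) (56, 41.8085) (56, 50) (20.8754, 50)]  |A|=750.6199
4. ⊥bis P0·P3 via (30.52,30.13): [(23.7083, 39.9599) (37.4317, 20.1558) (56, 41.8085) (56, 50) (20.8754, 50)]  |A|=641.0255
5. ⊥bis P0·P4 via (32.535,23.4): [(23.7083, 39.9599) (36.5896, 21.3711) (37.9081, 20.7113) (56, 41.8085) (56, 50) (20.8754, 50)]  |A|=640.5022
6. ⊥bis P0·P5 via (43.735,21.395): [(23.7083, 39.9599) (36.5896, 21.3711) (37.9081, 20.7113) (56, 41.8085) (56, 50) (20.8754, 50)]  |A|=640.5022
7. canonical 6-gon: [(23.7083, 39.9599) (36.5896, 21.3711) (37.9081, 20.7113) (56, 41.8085) (56, 50) (20.8754, 50)]
8. shoelace: 640.5022

Area of P0's cell: 640.5022 (6 vertices)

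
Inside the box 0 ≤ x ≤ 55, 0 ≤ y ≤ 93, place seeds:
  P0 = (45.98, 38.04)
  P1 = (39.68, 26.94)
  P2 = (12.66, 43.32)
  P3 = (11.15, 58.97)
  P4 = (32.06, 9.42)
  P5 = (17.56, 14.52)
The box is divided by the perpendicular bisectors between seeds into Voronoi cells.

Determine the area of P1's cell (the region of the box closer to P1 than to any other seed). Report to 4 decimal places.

Area of P1's cell: 509.9224

1. box [0,55]×[0,93]: [(0, 0) (55, 0) (55, 93) (0, 93)]
2. ⊥bis P1·P0 via (42.83,32.49): [(0, 56.7989) (0, 0) (55, 0) (55, 25.5827)]  |A|=2265.4946
3. ⊥bis P1·P2 via (26.17,35.13): [(29.2441, 40.2009) (4.8736, 0) (55, 0) (55, 25.5827)]  |A|=1337.0173
4. ⊥bis P1·P3 via (25.415,42.955): [(29.2441, 40.2009) (4.8736, 0) (55, 0) (55, 25.5827)]  |A|=1337.0173
5. ⊥bis P1·P4 via (35.87,18.18): [(29.2441, 40.2009) (20.0625, 25.0552) (55, 9.8598) (55, 25.5827)]  |A|=536.8159
6. ⊥bis P1·P5 via (28.62,20.73): [(29.2441, 40.2009) (23.2444, 30.304) (28.1718, 21.5282) (55, 9.8598) (55, 25.5827)]  |A|=509.9224
7. canonical 5-gon: [(29.2441, 40.2009) (23.2444, 30.304) (28.1718, 21.5282) (55, 9.8598) (55, 25.5827)]
8. shoelace: 509.9224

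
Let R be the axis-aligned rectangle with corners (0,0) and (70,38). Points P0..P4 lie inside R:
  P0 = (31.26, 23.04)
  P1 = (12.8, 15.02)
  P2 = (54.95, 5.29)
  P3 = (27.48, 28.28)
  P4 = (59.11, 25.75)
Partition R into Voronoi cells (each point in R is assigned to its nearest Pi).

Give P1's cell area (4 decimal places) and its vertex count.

1. box [0,70]×[0,38]: [(0, 0) (70, 0) (70, 38) (0, 38)]
2. ⊥bis P1·P0 via (22.03,19.03): [(0, 0) (30.2976, 0) (13.7884, 38) (0, 38)]  |A|=837.6353
3. ⊥bis P1·P2 via (33.875,10.155): [(0, 0) (30.2976, 0) (13.7884, 38) (0, 38)]  |A|=837.6353
4. ⊥bis P1·P3 via (20.14,21.65): [(0, 0) (30.2976, 0) (21.5884, 20.0465) (5.3715, 38) (0, 38)]  |A|=762.0791
5. ⊥bis P1·P4 via (35.955,20.385): [(0, 0) (30.2976, 0) (21.5884, 20.0465) (5.3715, 38) (0, 38)]  |A|=762.0791
6. canonical 5-gon: [(0, 0) (30.2976, 0) (21.5884, 20.0465) (5.3715, 38) (0, 38)]
7. shoelace: 762.0791

Area of P1's cell: 762.0791 (5 vertices)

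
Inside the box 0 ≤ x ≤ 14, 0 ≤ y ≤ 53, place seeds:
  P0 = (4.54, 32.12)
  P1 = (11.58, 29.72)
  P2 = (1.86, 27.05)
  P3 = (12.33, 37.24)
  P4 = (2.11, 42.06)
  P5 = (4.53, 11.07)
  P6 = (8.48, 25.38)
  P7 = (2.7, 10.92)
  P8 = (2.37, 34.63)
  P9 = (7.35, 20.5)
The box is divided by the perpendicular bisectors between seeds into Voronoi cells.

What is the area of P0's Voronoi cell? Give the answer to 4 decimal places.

Area of P0's cell: 36.0787

1. box [0,14]×[0,53]: [(0, 0) (14, 0) (14, 53) (0, 53)]
2. ⊥bis P0·P1 via (8.06,30.92): [(0, 7.2773) (14, 48.344) (14, 53) (0, 53)]  |A|=352.6507
3. ⊥bis P0·P2 via (3.2,29.585): [(0, 31.2765) (6.9323, 27.6121) (14, 48.344) (14, 53) (0, 53)]  |A|=269.4658
4. ⊥bis P0·P3 via (8.435,34.68): [(0, 47.5137) (0, 31.2765) (6.9323, 27.6121) (9.0321, 33.7715)]  |A|=98.5248
5. ⊥bis P0·P4 via (3.325,37.09): [(6.3629, 37.8327) (0, 36.2771) (0, 31.2765) (6.9323, 27.6121) (9.0321, 33.7715)]  |A|=62.7762
6. ⊥bis P0·P5 via (4.535,21.595): [(6.3629, 37.8327) (0, 36.2771) (0, 31.2765) (6.9323, 27.6121) (9.0321, 33.7715)]  |A|=62.7762
7. ⊥bis P0·P6 via (6.51,28.75): [(6.3629, 37.8327) (0, 36.2771) (0, 31.2765) (5.6883, 28.2697) (7.5219, 29.3415) (9.0321, 33.7715)]  |A|=61.5067
8. ⊥bis P0·P7 via (3.62,21.52): [(6.3629, 37.8327) (0, 36.2771) (0, 31.2765) (5.6883, 28.2697) (7.5219, 29.3415) (9.0321, 33.7715)]  |A|=61.5067
9. ⊥bis P0·P8 via (3.455,33.375): [(7.1775, 36.5933) (0.6378, 30.9394) (5.6883, 28.2697) (7.5219, 29.3415) (9.0321, 33.7715)]  |A|=36.0787
10. ⊥bis P0·P9 via (5.945,26.31): [(7.1775, 36.5933) (0.6378, 30.9394) (5.6883, 28.2697) (7.5219, 29.3415) (9.0321, 33.7715)]  |A|=36.0787
11. canonical 5-gon: [(7.1775, 36.5933) (0.6378, 30.9394) (5.6883, 28.2697) (7.5219, 29.3415) (9.0321, 33.7715)]
12. shoelace: 36.0787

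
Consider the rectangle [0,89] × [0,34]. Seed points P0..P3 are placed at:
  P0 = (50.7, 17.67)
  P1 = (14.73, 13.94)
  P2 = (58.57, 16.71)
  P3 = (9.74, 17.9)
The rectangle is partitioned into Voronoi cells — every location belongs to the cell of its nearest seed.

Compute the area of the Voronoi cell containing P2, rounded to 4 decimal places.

Area of P2's cell: 1169.1980

1. box [0,89]×[0,34]: [(0, 0) (89, 0) (89, 34) (0, 34)]
2. ⊥bis P2·P0 via (54.635,17.19): [(52.5381, 0) (89, 0) (89, 34) (56.6855, 34)]  |A|=1169.198
3. ⊥bis P2·P1 via (36.65,15.325): [(52.5381, 0) (89, 0) (89, 34) (56.6855, 34)]  |A|=1169.198
4. ⊥bis P2·P3 via (34.155,17.305): [(52.5381, 0) (89, 0) (89, 34) (56.6855, 34)]  |A|=1169.198
5. canonical 4-gon: [(52.5381, 0) (89, 0) (89, 34) (56.6855, 34)]
6. shoelace: 1169.198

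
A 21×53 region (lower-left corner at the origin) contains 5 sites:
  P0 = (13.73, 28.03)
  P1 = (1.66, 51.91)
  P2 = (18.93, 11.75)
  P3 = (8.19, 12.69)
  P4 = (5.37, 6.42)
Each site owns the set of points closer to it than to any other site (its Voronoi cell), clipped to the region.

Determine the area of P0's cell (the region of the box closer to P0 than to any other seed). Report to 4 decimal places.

1. box [0,21]×[0,53]: [(0, 0) (21, 0) (21, 53) (0, 53)]
2. ⊥bis P0·P1 via (7.695,39.97): [(0, 36.0806) (0, 0) (21, 0) (21, 46.6949)]  |A|=869.1432
3. ⊥bis P0·P2 via (16.33,19.89): [(0, 36.0806) (0, 14.674) (21, 21.3816) (21, 46.6949)]  |A|=490.5586
4. ⊥bis P0·P3 via (10.96,20.36): [(0, 36.0806) (0, 24.3182) (14.1709, 19.2004) (21, 21.3816) (21, 46.6949)]  |A|=422.2253
5. ⊥bis P0·P4 via (9.55,17.225): [(0, 36.0806) (0, 24.3182) (14.1709, 19.2004) (21, 21.3816) (21, 46.6949)]  |A|=422.2253
6. canonical 5-gon: [(0, 36.0806) (0, 24.3182) (14.1709, 19.2004) (21, 21.3816) (21, 46.6949)]
7. shoelace: 422.2253

Area of P0's cell: 422.2253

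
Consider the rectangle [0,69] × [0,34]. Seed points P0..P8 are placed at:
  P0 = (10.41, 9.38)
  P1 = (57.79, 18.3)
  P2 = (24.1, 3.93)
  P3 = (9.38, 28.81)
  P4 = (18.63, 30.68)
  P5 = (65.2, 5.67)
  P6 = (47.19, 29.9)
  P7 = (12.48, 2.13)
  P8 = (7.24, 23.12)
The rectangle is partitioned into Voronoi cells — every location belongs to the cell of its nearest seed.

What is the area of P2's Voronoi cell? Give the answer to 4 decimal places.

1. box [0,69]×[0,34]: [(0, 0) (69, 0) (69, 34) (0, 34)]
2. ⊥bis P2·P0 via (17.255,6.655): [(14.6056, 0) (69, 0) (69, 34) (28.1411, 34)]  |A|=1619.306
3. ⊥bis P2·P1 via (40.945,11.115): [(14.6056, 0) (45.6859, 0) (31.1837, 34) (28.1411, 34)]  |A|=580.0904
4. ⊥bis P2·P3 via (16.74,16.37): [(22.4728, 19.7618) (14.6056, 0) (45.6859, 0) (34.2778, 26.7461)]  |A|=504.8081
5. ⊥bis P2·P4 via (21.365,17.305): [(21.5063, 17.3339) (14.6056, 0) (45.6859, 0) (36.9458, 20.4911)]  |A|=441.3542
6. ⊥bis P2·P5 via (44.65,4.8): [(21.5063, 17.3339) (14.6056, 0) (44.8532, 0) (44.7615, 2.1675) (36.9458, 20.4911)]  |A|=440.4517
7. ⊥bis P2·P6 via (35.645,16.915): [(32.6182, 19.6061) (21.5063, 17.3339) (14.6056, 0) (44.8532, 0) (44.7615, 2.1675) (40.1976, 12.8673)]  |A|=422.5167
8. ⊥bis P2·P7 via (18.29,3.03): [(32.6182, 19.6061) (21.5063, 17.3339) (17.5958, 7.5112) (18.7594, 0) (44.8532, 0) (44.7615, 2.1675) (40.1976, 12.8673)]  |A|=406.9171
9. ⊥bis P2·P8 via (15.67,13.525): [(32.6182, 19.6061) (21.5063, 17.3339) (17.5958, 7.5112) (18.7594, 0) (44.8532, 0) (44.7615, 2.1675) (40.1976, 12.8673)]  |A|=406.9171
10. canonical 7-gon: [(32.6182, 19.6061) (21.5063, 17.3339) (17.5958, 7.5112) (18.7594, 0) (44.8532, 0) (44.7615, 2.1675) (40.1976, 12.8673)]
11. shoelace: 406.9171

Area of P2's cell: 406.9171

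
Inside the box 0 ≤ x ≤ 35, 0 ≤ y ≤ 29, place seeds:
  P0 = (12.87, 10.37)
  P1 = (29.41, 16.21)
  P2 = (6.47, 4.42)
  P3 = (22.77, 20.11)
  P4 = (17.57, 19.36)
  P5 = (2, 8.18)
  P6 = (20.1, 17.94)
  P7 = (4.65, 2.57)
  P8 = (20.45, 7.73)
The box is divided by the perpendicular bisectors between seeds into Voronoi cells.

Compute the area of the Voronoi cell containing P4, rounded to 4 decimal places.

1. box [0,35]×[0,29]: [(0, 0) (35, 0) (35, 29) (0, 29)]
2. ⊥bis P4·P0 via (15.22,14.865): [(0, 22.8221) (35, 4.524) (35, 29) (0, 29)]  |A|=536.4447
3. ⊥bis P4·P1 via (23.49,17.785): [(0, 22.8221) (21.7982, 11.4259) (26.4737, 29) (0, 29)]  |A|=299.9597
4. ⊥bis P4·P2 via (12.02,11.89): [(0, 22.8221) (21.7982, 11.4259) (26.4737, 29) (0, 29)]  |A|=299.9597
5. ⊥bis P4·P3 via (20.17,19.735): [(0, 22.8221) (21.3334, 11.6689) (18.8337, 29) (0, 29)]  |A|=229.1025
6. ⊥bis P4·P5 via (9.785,13.77): [(0, 27.3972) (5.2596, 20.0723) (21.3334, 11.6689) (18.8337, 29) (0, 29)]  |A|=217.0706
7. ⊥bis P4·P6 via (18.835,18.65): [(0, 27.3972) (5.2596, 20.0723) (16.3724, 14.2625) (20.0216, 20.7641) (18.8337, 29) (0, 29)]  |A|=196.2114
8. ⊥bis P4·P7 via (11.11,10.965): [(0, 27.3972) (5.2596, 20.0723) (16.3724, 14.2625) (20.0216, 20.7641) (18.8337, 29) (0, 29)]  |A|=196.2114
9. ⊥bis P4·P8 via (19.01,13.545): [(0, 27.3972) (5.2596, 20.0723) (16.3724, 14.2625) (20.0216, 20.7641) (18.8337, 29) (0, 29)]  |A|=196.2114
10. canonical 6-gon: [(0, 27.3972) (5.2596, 20.0723) (16.3724, 14.2625) (20.0216, 20.7641) (18.8337, 29) (0, 29)]
11. shoelace: 196.2114

Area of P4's cell: 196.2114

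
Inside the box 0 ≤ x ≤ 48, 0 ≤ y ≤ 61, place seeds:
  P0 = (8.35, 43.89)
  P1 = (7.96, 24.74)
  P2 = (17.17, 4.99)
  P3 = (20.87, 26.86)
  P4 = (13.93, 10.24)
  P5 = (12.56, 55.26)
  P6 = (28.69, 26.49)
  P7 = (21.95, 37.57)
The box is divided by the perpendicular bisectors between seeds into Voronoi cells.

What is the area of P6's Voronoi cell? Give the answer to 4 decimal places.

1. box [0,48]×[0,61]: [(0, 0) (48, 0) (48, 61) (0, 61)]
2. ⊥bis P6·P0 via (18.52,35.19): [(0, 13.5408) (0, 0) (48, 0) (48, 61) (40.5994, 61)]  |A|=1964.5928
3. ⊥bis P6·P1 via (18.325,25.615): [(17.6068, 34.1225) (20.4874, 0) (48, 0) (48, 61) (40.5994, 61)]  |A|=1495.8475
4. ⊥bis P6·P2 via (22.93,15.74): [(17.6068, 34.1225) (18.98, 17.8565) (48, 2.3071) (48, 61) (40.5994, 61)]  |A|=1216.7316
5. ⊥bis P6·P3 via (24.78,26.675): [(25.573, 43.4347) (24.2297, 15.0436) (48, 2.3071) (48, 61) (40.5994, 61)]  |A|=1069.1374
6. ⊥bis P6·P4 via (21.31,18.365): [(25.573, 43.4347) (24.26, 15.6855) (26.0268, 14.0807) (48, 2.3071) (48, 61) (40.5994, 61)]  |A|=1068.5461
7. ⊥bis P6·P5 via (20.625,40.875): [(25.9254, 43.8467) (25.573, 43.4347) (24.26, 15.6855) (26.0268, 14.0807) (48, 2.3071) (48, 56.2229)]  |A|=952.3471
8. ⊥bis P6·P7 via (25.32,32.03): [(25.0249, 31.8505) (24.26, 15.6855) (26.0268, 14.0807) (48, 2.3071) (48, 45.8263)]  |A|=704.1542
9. canonical 5-gon: [(25.0249, 31.8505) (24.26, 15.6855) (26.0268, 14.0807) (48, 2.3071) (48, 45.8263)]
10. shoelace: 704.1542

Area of P6's cell: 704.1542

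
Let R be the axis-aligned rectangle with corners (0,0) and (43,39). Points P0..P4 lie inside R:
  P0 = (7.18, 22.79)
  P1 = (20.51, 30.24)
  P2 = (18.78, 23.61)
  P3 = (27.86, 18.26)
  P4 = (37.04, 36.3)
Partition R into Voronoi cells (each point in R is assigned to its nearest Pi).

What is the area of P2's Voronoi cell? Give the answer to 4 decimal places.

1. box [0,43]×[0,39]: [(0, 0) (43, 0) (43, 39) (0, 39)]
2. ⊥bis P2·P0 via (12.98,23.2): [(14.62, 0) (43, 0) (43, 39) (11.8631, 39)]  |A|=1160.5795
3. ⊥bis P2·P1 via (19.645,26.925): [(12.5865, 28.7668) (14.62, 0) (43, 0) (43, 20.8309)]  |A|=724.9709
4. ⊥bis P2·P3 via (23.32,20.935): [(25.8893, 25.2956) (12.5865, 28.7668) (14.2306, 5.5085)]  |A|=151.8472
5. ⊥bis P2·P4 via (27.91,29.955): [(25.8893, 25.2956) (12.5865, 28.7668) (14.2306, 5.5085)]  |A|=151.8472
6. canonical 3-gon: [(25.8893, 25.2956) (12.5865, 28.7668) (14.2306, 5.5085)]
7. shoelace: 151.8472

Area of P2's cell: 151.8472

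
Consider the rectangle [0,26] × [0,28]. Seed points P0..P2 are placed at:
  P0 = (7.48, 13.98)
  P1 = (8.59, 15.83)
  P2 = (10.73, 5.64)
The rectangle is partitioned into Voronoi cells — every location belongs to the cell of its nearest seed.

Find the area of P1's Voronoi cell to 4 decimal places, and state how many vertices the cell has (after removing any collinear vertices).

1. box [0,26]×[0,28]: [(0, 0) (26, 0) (26, 28) (0, 28)]
2. ⊥bis P1·P0 via (8.035,14.905): [(0, 19.726) (26, 4.126) (26, 28) (0, 28)]  |A|=417.924
3. ⊥bis P1·P2 via (9.66,10.735): [(0, 19.726) (13.6044, 11.5634) (26, 14.1666) (26, 28) (0, 28)]  |A|=355.6946
4. canonical 5-gon: [(0, 19.726) (13.6044, 11.5634) (26, 14.1666) (26, 28) (0, 28)]
5. shoelace: 355.6946

Area of P1's cell: 355.6946 (5 vertices)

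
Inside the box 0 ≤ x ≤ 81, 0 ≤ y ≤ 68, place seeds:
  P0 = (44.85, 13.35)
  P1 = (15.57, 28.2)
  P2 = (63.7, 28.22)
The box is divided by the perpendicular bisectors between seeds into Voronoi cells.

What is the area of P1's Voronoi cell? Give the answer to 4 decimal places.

1. box [0,81]×[0,68]: [(0, 0) (81, 0) (81, 68) (0, 68)]
2. ⊥bis P1·P0 via (30.21,20.775): [(0, 0) (19.6735, 0) (54.1612, 68) (0, 68)]  |A|=2510.3799
3. ⊥bis P1·P2 via (39.635,28.21): [(0, 0) (19.6735, 0) (39.6304, 39.3493) (39.6185, 68) (0, 68)]  |A|=2302.0501
4. canonical 5-gon: [(0, 0) (19.6735, 0) (39.6304, 39.3493) (39.6185, 68) (0, 68)]
5. shoelace: 2302.0501

Area of P1's cell: 2302.0501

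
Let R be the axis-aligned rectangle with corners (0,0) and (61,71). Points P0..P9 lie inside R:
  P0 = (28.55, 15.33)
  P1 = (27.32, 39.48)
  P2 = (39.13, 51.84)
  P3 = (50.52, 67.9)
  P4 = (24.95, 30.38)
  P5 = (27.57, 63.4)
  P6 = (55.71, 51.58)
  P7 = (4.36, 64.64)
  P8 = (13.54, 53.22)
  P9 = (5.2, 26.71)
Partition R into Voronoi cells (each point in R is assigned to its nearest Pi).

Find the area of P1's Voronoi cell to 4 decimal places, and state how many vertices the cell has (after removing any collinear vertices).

1. box [0,61]×[0,71]: [(0, 0) (61, 0) (61, 71) (0, 71)]
2. ⊥bis P1·P0 via (27.935,27.405): [(0, 25.9822) (61, 29.0891) (61, 71) (0, 71)]  |A|=2651.326
3. ⊥bis P1·P2 via (33.225,45.66): [(0, 25.9822) (51.0956, 28.5846) (6.7049, 71) (0, 71)]  |A|=1292.3007
4. ⊥bis P1·P3 via (38.92,53.69): [(0, 25.9822) (51.0956, 28.5846) (6.7049, 71) (0, 71)]  |A|=1292.3007
5. ⊥bis P1·P4 via (26.135,34.93): [(0, 41.7366) (50.5967, 28.5592) (51.0956, 28.5846) (6.7049, 71) (0, 71)]  |A|=893.7411
6. ⊥bis P1·P5 via (27.445,51.44): [(0, 51.7268) (0, 41.7366) (50.5967, 28.5592) (51.0956, 28.5846) (27.1728, 51.4428)]  |A|=566.3235
7. ⊥bis P1·P6 via (41.515,45.53): [(0, 51.7268) (0, 41.7366) (48.5172, 29.1008) (47.117, 32.3862) (27.1728, 51.4428)]  |A|=562.2878
8. ⊥bis P1·P7 via (15.84,52.06): [(15.2997, 51.5669) (3.5222, 40.8193) (48.5172, 29.1008) (47.117, 32.3862) (27.1728, 51.4428)]  |A|=461.5344
9. ⊥bis P1·P8 via (20.43,46.35): [(25.5252, 51.4601) (12.5666, 38.4637) (48.5172, 29.1008) (47.117, 32.3862) (27.1728, 51.4428)]  |A|=331.9203
10. ⊥bis P1·P9 via (16.26,33.095): [(25.5252, 51.4601) (12.9428, 38.841) (13.2657, 38.2817) (48.5172, 29.1008) (47.117, 32.3862) (27.1728, 51.4428)]  |A|=331.7542
11. canonical 6-gon: [(25.5252, 51.4601) (12.9428, 38.841) (13.2657, 38.2817) (48.5172, 29.1008) (47.117, 32.3862) (27.1728, 51.4428)]
12. shoelace: 331.7542

Area of P1's cell: 331.7542 (6 vertices)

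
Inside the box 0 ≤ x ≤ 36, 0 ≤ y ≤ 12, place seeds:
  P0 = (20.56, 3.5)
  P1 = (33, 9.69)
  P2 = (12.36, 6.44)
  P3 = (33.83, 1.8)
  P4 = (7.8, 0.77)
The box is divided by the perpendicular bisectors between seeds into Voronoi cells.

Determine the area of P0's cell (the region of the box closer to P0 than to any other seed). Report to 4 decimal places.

Area of P0's cell: 114.7473

1. box [0,36]×[0,12]: [(0, 0) (36, 0) (36, 12) (0, 12)]
2. ⊥bis P0·P1 via (26.78,6.595): [(0, 0) (30.0616, 0) (24.0905, 12) (0, 12)]  |A|=324.9128
3. ⊥bis P0·P2 via (16.46,4.97): [(14.6781, 0) (30.0616, 0) (24.0905, 12) (18.9805, 12)]  |A|=122.9613
4. ⊥bis P0·P3 via (27.195,2.65): [(14.6781, 0) (26.8555, 0) (27.5119, 5.124) (24.0905, 12) (18.9805, 12)]  |A|=114.7473
5. ⊥bis P0·P4 via (14.18,2.135): [(14.6781, 0) (26.8555, 0) (27.5119, 5.124) (24.0905, 12) (18.9805, 12)]  |A|=114.7473
6. canonical 5-gon: [(14.6781, 0) (26.8555, 0) (27.5119, 5.124) (24.0905, 12) (18.9805, 12)]
7. shoelace: 114.7473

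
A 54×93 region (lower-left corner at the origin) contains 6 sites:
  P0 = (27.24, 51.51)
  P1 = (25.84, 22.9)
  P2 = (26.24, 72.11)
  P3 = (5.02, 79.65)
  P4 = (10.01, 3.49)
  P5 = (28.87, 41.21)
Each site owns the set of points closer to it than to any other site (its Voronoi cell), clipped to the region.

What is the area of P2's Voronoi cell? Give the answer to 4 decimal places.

1. box [0,54]×[0,93]: [(0, 0) (54, 0) (54, 93) (0, 93)]
2. ⊥bis P2·P0 via (26.74,61.81): [(0, 60.5119) (54, 63.1333) (54, 93) (0, 93)]  |A|=1683.5784
3. ⊥bis P2·P1 via (26.04,47.505): [(0, 60.5119) (54, 63.1333) (54, 93) (0, 93)]  |A|=1683.5784
4. ⊥bis P2·P3 via (15.63,75.88): [(10.3478, 61.0143) (54, 63.1333) (54, 93) (21.7132, 93)]  |A|=1168.2322
5. ⊥bis P2·P4 via (18.125,37.8): [(10.3478, 61.0143) (54, 63.1333) (54, 93) (21.7132, 93)]  |A|=1168.2322
6. ⊥bis P2·P5 via (27.555,56.66): [(10.3478, 61.0143) (54, 63.1333) (54, 93) (21.7132, 93)]  |A|=1168.2322
7. canonical 4-gon: [(10.3478, 61.0143) (54, 63.1333) (54, 93) (21.7132, 93)]
8. shoelace: 1168.2322

Area of P2's cell: 1168.2322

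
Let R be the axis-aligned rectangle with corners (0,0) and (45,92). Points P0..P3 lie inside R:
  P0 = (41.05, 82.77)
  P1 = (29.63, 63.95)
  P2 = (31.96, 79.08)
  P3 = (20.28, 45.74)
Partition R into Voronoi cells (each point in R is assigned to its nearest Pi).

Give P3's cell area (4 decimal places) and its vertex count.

1. box [0,45]×[0,92]: [(0, 0) (45, 0) (45, 92) (0, 92)]
2. ⊥bis P3·P0 via (30.665,64.255): [(0, 81.4549) (0, 0) (45, 0) (45, 56.2145)]  |A|=3097.5624
3. ⊥bis P3·P1 via (24.955,54.845): [(0, 67.6582) (0, 0) (45, 0) (45, 44.5528)]  |A|=2524.7488
4. ⊥bis P3·P2 via (26.12,62.41): [(0, 67.6582) (0, 0) (45, 0) (45, 44.5528)]  |A|=2524.7488
5. canonical 4-gon: [(0, 67.6582) (0, 0) (45, 0) (45, 44.5528)]
6. shoelace: 2524.7488

Area of P3's cell: 2524.7488 (4 vertices)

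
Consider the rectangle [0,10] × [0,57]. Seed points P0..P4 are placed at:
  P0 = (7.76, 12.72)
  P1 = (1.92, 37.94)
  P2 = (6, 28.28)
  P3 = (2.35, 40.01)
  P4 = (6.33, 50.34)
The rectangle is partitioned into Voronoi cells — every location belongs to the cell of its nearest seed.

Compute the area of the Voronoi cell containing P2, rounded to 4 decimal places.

Area of P2's cell: 132.6190

1. box [0,10]×[0,57]: [(0, 0) (10, 0) (10, 57) (0, 57)]
2. ⊥bis P2·P0 via (6.88,20.5): [(0, 19.7218) (10, 20.8529) (10, 57) (0, 57)]  |A|=367.1265
3. ⊥bis P2·P1 via (3.96,33.11): [(0, 31.4375) (0, 19.7218) (10, 20.8529) (10, 35.6611)]  |A|=132.619
4. ⊥bis P2·P3 via (4.175,34.145): [(0, 31.4375) (0, 19.7218) (10, 20.8529) (10, 35.6611)]  |A|=132.619
5. ⊥bis P2·P4 via (6.165,39.31): [(0, 31.4375) (0, 19.7218) (10, 20.8529) (10, 35.6611)]  |A|=132.619
6. canonical 4-gon: [(0, 31.4375) (0, 19.7218) (10, 20.8529) (10, 35.6611)]
7. shoelace: 132.619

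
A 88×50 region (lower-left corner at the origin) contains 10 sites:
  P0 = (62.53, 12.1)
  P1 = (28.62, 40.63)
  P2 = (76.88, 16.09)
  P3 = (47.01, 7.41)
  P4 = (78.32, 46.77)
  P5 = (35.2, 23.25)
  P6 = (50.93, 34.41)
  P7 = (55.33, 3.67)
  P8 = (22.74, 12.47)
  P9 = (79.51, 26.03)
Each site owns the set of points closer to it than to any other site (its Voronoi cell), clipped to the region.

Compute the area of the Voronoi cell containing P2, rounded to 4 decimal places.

1. box [0,88]×[0,50]: [(0, 0) (88, 0) (88, 50) (0, 50)]
2. ⊥bis P2·P0 via (69.705,14.095): [(73.6241, 0) (88, 0) (88, 50) (59.7217, 50)]  |A|=1066.3561
3. ⊥bis P2·P1 via (52.75,28.36): [(61.1471, 44.8735) (73.6241, 0) (88, 0) (88, 50) (63.7538, 50)]  |A|=1056.0207
4. ⊥bis P2·P3 via (61.945,11.75): [(61.1471, 44.8735) (73.6241, 0) (88, 0) (88, 50) (63.7538, 50)]  |A|=1056.0207
5. ⊥bis P2·P4 via (77.6,31.43): [(64.7169, 32.0347) (73.6241, 0) (88, 0) (88, 30.9419)]  |A|=590.4751
6. ⊥bis P2·P5 via (56.04,19.67): [(64.7169, 32.0347) (73.6241, 0) (88, 0) (88, 30.9419)]  |A|=590.4751
7. ⊥bis P2·P6 via (63.905,25.25): [(68.5672, 31.854) (65.8409, 27.9922) (73.6241, 0) (88, 0) (88, 30.9419)]  |A|=582.7942
8. ⊥bis P2·P7 via (66.105,9.88): [(68.5672, 31.854) (65.8409, 27.9922) (73.6241, 0) (88, 0) (88, 30.9419)]  |A|=582.7942
9. ⊥bis P2·P8 via (49.81,14.28): [(68.5672, 31.854) (65.8409, 27.9922) (73.6241, 0) (88, 0) (88, 30.9419)]  |A|=582.7942
10. ⊥bis P2·P9 via (78.195,21.06): [(66.9404, 24.0378) (73.6241, 0) (88, 0) (88, 18.4657)]  |A|=367.2229
11. canonical 4-gon: [(66.9404, 24.0378) (73.6241, 0) (88, 0) (88, 18.4657)]
12. shoelace: 367.2229

Area of P2's cell: 367.2229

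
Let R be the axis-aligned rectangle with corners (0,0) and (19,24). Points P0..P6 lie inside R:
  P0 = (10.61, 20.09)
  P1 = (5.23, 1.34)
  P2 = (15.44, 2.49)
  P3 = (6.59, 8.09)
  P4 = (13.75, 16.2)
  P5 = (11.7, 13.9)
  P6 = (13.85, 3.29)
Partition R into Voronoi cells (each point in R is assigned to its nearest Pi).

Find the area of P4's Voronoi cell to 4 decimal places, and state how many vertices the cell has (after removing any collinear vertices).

1. box [0,19]×[0,24]: [(0, 0) (19, 0) (19, 24) (0, 24)]
2. ⊥bis P4·P0 via (12.18,18.145): [(0, 8.3133) (0, 0) (19, 0) (19, 23.6501)]  |A|=303.6525
3. ⊥bis P4·P1 via (9.49,8.77): [(4.272, 11.7617) (19, 3.3174) (19, 23.6501)]  |A|=149.7292
4. ⊥bis P4·P2 via (14.595,9.345): [(4.272, 11.7617) (9.5679, 8.7253) (19, 9.888) (19, 23.6501)]  |A|=118.7422
5. ⊥bis P4·P3 via (10.17,12.145): [(7.5798, 14.4318) (13.4951, 9.2094) (19, 9.888) (19, 23.6501)]  |A|=94.964
6. ⊥bis P4·P5 via (12.725,15.05): [(10.6438, 16.905) (18.5753, 9.8356) (19, 9.888) (19, 23.6501)]  |A|=59.2084
7. ⊥bis P4·P6 via (13.8,9.745): [(10.6438, 16.905) (18.5753, 9.8356) (19, 9.888) (19, 23.6501)]  |A|=59.2084
8. canonical 4-gon: [(10.6438, 16.905) (18.5753, 9.8356) (19, 9.888) (19, 23.6501)]
9. shoelace: 59.2084

Area of P4's cell: 59.2084 (4 vertices)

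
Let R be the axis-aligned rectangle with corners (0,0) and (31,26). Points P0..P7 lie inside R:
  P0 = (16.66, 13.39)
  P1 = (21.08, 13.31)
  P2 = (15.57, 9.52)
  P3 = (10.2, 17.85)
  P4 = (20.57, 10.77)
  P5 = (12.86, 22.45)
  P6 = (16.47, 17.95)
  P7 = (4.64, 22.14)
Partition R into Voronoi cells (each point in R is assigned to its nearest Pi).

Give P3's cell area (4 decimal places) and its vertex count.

Area of P3's cell: 103.6847 (6 vertices)

1. box [0,31]×[0,26]: [(0, 0) (31, 0) (31, 26) (0, 26)]
2. ⊥bis P3·P0 via (13.43,15.62): [(0, 0) (2.6459, 0) (20.5964, 26) (0, 26)]  |A|=302.1498
3. ⊥bis P3·P1 via (15.64,15.58): [(0, 0) (2.6459, 0) (19.0586, 23.7727) (19.9881, 26) (0, 26)]  |A|=301.4723
4. ⊥bis P3·P2 via (12.885,13.685): [(0, 5.3786) (11.4597, 12.7662) (19.0586, 23.7727) (19.9881, 26) (0, 26)]  |A|=253.7647
5. ⊥bis P3·P4 via (15.385,14.31): [(0, 5.3786) (11.4597, 12.7662) (19.0586, 23.7727) (19.9881, 26) (0, 26)]  |A|=253.7647
6. ⊥bis P3·P5 via (11.53,20.15): [(0, 5.3786) (11.4597, 12.7662) (15.1231, 18.0723) (1.4135, 26) (0, 26)]  |A|=178.4037
7. ⊥bis P3·P6 via (13.335,17.9): [(0, 5.3786) (11.4597, 12.7662) (13.3727, 15.537) (13.3156, 19.1175) (1.4135, 26) (0, 26)]  |A|=175.1977
8. ⊥bis P3·P7 via (7.42,19.995): [(0, 10.3784) (0, 5.3786) (11.4597, 12.7662) (13.3727, 15.537) (13.3156, 19.1175) (8.7707, 21.7456)]  |A|=103.6847
9. canonical 6-gon: [(0, 10.3784) (0, 5.3786) (11.4597, 12.7662) (13.3727, 15.537) (13.3156, 19.1175) (8.7707, 21.7456)]
10. shoelace: 103.6847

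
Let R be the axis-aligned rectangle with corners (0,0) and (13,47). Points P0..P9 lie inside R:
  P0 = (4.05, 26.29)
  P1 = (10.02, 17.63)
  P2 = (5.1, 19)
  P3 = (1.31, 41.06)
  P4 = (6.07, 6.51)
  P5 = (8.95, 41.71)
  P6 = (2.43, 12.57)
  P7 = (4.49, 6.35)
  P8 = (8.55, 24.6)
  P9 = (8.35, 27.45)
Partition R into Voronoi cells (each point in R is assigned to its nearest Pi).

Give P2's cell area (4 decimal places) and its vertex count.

1. box [0,13]×[0,47]: [(0, 0) (13, 0) (13, 47) (0, 47)]
2. ⊥bis P2·P0 via (4.575,22.645): [(0, 21.986) (0, 0) (13, 0) (13, 23.8585)]  |A|=297.9894
3. ⊥bis P2·P1 via (7.56,18.315): [(8.9408, 23.2738) (0, 21.986) (0, 0) (2.4601, 0)]  |A|=126.9144
4. ⊥bis P2·P3 via (3.205,30.03): [(8.9408, 23.2738) (0, 21.986) (0, 0) (2.4601, 0)]  |A|=126.9144
5. ⊥bis P2·P4 via (5.585,12.755): [(6.0212, 12.7889) (8.9408, 23.2738) (0, 21.986) (0, 12.3213)]  |A|=74.089
6. ⊥bis P2·P5 via (7.025,30.355): [(6.0212, 12.7889) (8.9408, 23.2738) (0, 21.986) (0, 12.3213)]  |A|=74.089
7. ⊥bis P2·P6 via (3.765,15.785): [(6.5352, 14.6347) (8.9408, 23.2738) (0, 21.986) (0, 17.3484)]  |A|=52.2255
8. ⊥bis P2·P7 via (4.795,12.675): [(6.5352, 14.6347) (8.9408, 23.2738) (0, 21.986) (0, 17.3484)]  |A|=52.2255
9. ⊥bis P2·P8 via (6.825,21.8): [(6.5352, 14.6347) (8.2807, 20.9032) (5.287, 22.7475) (0, 21.986) (0, 17.3484)]  |A|=48.0682
10. ⊥bis P2·P9 via (6.725,23.225): [(6.5352, 14.6347) (8.2807, 20.9032) (5.287, 22.7475) (0, 21.986) (0, 17.3484)]  |A|=48.0682
11. canonical 5-gon: [(6.5352, 14.6347) (8.2807, 20.9032) (5.287, 22.7475) (0, 21.986) (0, 17.3484)]
12. shoelace: 48.0682

Area of P2's cell: 48.0682 (5 vertices)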